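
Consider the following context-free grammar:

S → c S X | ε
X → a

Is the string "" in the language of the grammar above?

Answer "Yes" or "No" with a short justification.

Yes - a valid derivation exists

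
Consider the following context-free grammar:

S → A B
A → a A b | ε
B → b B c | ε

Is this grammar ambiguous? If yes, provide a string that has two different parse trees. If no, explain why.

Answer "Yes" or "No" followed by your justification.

No - the grammar is unambiguous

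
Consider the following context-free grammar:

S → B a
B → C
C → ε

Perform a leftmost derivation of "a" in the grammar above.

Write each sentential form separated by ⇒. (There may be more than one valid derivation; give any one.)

S ⇒ B a ⇒ C a ⇒ a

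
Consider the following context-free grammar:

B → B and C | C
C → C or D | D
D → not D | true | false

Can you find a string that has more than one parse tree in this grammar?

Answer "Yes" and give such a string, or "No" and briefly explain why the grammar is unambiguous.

No - the grammar is unambiguous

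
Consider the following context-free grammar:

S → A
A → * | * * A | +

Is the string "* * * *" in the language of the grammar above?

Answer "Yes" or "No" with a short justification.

No - no valid derivation exists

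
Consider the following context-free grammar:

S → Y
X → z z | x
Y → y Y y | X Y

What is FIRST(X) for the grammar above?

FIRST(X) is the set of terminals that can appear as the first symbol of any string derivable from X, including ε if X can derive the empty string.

We compute FIRST(X) using the standard algorithm.
FIRST(S) = {x, y, z}
FIRST(X) = {x, z}
FIRST(Y) = {x, y, z}
Therefore, FIRST(X) = {x, z}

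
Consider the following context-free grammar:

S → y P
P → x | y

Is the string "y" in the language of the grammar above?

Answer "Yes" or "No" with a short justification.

No - no valid derivation exists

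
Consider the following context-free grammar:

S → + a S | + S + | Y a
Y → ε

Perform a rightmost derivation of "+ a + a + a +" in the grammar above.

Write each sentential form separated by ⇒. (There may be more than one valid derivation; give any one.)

S ⇒ + a S ⇒ + a + a S ⇒ + a + a + S + ⇒ + a + a + Y a + ⇒ + a + a + a +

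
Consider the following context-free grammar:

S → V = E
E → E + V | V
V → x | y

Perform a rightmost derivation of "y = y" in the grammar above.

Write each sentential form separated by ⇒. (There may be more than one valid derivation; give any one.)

S ⇒ V = E ⇒ V = V ⇒ V = y ⇒ y = y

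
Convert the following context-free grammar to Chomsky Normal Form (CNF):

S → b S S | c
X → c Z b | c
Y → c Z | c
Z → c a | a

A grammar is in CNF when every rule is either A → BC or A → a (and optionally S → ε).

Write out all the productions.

TB → b; S → c; TC → c; X → c; Y → c; TA → a; Z → a; S → TB X0; X0 → S S; X → TC X1; X1 → Z TB; Y → TC Z; Z → TC TA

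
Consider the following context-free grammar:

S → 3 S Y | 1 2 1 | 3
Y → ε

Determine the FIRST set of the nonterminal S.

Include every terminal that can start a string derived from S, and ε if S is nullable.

We compute FIRST(S) using the standard algorithm.
FIRST(S) = {1, 3}
FIRST(Y) = {ε}
Therefore, FIRST(S) = {1, 3}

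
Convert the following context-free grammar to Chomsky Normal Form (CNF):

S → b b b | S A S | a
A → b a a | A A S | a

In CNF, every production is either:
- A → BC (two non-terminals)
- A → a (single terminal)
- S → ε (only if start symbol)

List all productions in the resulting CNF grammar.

TB → b; S → a; TA → a; A → a; S → TB X0; X0 → TB TB; S → S X1; X1 → A S; A → TB X2; X2 → TA TA; A → A X3; X3 → A S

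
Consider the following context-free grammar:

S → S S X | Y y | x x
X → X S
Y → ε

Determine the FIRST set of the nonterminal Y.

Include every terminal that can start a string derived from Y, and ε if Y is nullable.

We compute FIRST(Y) using the standard algorithm.
FIRST(S) = {x, y}
FIRST(X) = {}
FIRST(Y) = {ε}
Therefore, FIRST(Y) = {ε}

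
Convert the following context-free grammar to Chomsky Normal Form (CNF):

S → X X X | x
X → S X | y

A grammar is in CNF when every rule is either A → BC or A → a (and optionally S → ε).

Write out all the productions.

S → x; X → y; S → X X0; X0 → X X; X → S X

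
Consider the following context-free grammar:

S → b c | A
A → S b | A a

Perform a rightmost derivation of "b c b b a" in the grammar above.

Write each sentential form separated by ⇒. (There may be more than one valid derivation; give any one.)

S ⇒ A ⇒ A a ⇒ S b a ⇒ A b a ⇒ S b b a ⇒ b c b b a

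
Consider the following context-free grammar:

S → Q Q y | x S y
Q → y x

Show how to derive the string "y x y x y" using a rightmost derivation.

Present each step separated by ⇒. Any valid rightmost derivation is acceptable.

S ⇒ Q Q y ⇒ Q y x y ⇒ y x y x y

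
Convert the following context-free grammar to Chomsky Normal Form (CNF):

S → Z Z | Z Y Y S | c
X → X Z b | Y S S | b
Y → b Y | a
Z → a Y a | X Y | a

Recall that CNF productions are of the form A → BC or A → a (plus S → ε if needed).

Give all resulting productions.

S → c; TB → b; X → b; Y → a; TA → a; Z → a; S → Z Z; S → Z X0; X0 → Y X1; X1 → Y S; X → X X2; X2 → Z TB; X → Y X3; X3 → S S; Y → TB Y; Z → TA X4; X4 → Y TA; Z → X Y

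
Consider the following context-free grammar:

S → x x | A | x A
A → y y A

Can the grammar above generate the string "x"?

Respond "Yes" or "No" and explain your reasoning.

No - no valid derivation exists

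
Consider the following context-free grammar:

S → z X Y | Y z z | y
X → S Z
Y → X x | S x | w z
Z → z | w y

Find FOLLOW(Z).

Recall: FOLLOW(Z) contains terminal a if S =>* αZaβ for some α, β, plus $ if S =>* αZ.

We compute FOLLOW(Z) using the standard algorithm.
FOLLOW(S) starts with {$}.
FIRST(S) = {w, y, z}
FIRST(X) = {w, y, z}
FIRST(Y) = {w, y, z}
FIRST(Z) = {w, z}
FOLLOW(S) = {$, w, x, z}
FOLLOW(X) = {w, x, y, z}
FOLLOW(Y) = {$, w, x, z}
FOLLOW(Z) = {w, x, y, z}
Therefore, FOLLOW(Z) = {w, x, y, z}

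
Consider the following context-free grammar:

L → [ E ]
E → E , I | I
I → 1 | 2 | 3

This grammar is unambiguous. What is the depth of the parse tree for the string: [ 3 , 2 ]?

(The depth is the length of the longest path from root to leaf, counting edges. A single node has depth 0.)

4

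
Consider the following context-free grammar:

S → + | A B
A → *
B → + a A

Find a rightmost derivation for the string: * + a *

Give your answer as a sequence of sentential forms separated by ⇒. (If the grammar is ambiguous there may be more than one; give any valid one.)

S ⇒ A B ⇒ A + a A ⇒ A + a * ⇒ * + a *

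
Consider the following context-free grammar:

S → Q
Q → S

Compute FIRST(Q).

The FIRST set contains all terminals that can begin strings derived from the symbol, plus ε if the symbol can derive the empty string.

We compute FIRST(Q) using the standard algorithm.
FIRST(Q) = {}
FIRST(S) = {}
Therefore, FIRST(Q) = {}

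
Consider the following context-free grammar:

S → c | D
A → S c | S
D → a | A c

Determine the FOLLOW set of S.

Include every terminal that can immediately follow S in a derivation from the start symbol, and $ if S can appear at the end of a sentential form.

We compute FOLLOW(S) using the standard algorithm.
FOLLOW(S) starts with {$}.
FIRST(A) = {a, c}
FIRST(D) = {a, c}
FIRST(S) = {a, c}
FOLLOW(A) = {c}
FOLLOW(D) = {$, c}
FOLLOW(S) = {$, c}
Therefore, FOLLOW(S) = {$, c}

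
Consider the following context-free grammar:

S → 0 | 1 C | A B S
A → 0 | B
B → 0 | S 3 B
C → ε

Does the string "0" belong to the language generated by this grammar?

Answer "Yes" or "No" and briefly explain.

Yes - a valid derivation exists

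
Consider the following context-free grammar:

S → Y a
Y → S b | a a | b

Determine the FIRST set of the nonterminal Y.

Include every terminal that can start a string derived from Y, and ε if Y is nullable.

We compute FIRST(Y) using the standard algorithm.
FIRST(S) = {a, b}
FIRST(Y) = {a, b}
Therefore, FIRST(Y) = {a, b}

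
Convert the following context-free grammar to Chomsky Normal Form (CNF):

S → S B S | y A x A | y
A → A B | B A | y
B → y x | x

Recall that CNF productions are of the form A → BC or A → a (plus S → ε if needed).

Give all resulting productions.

TY → y; TX → x; S → y; A → y; B → x; S → S X0; X0 → B S; S → TY X1; X1 → A X2; X2 → TX A; A → A B; A → B A; B → TY TX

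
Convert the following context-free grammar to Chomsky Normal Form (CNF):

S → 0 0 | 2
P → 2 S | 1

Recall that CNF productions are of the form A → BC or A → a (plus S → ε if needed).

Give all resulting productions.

T0 → 0; S → 2; T2 → 2; P → 1; S → T0 T0; P → T2 S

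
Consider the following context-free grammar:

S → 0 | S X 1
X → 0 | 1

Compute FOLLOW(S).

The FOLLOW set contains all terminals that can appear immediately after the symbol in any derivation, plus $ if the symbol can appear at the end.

We compute FOLLOW(S) using the standard algorithm.
FOLLOW(S) starts with {$}.
FIRST(S) = {0}
FIRST(X) = {0, 1}
FOLLOW(S) = {$, 0, 1}
FOLLOW(X) = {1}
Therefore, FOLLOW(S) = {$, 0, 1}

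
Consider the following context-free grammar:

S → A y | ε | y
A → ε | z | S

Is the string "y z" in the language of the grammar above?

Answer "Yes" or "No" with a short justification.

No - no valid derivation exists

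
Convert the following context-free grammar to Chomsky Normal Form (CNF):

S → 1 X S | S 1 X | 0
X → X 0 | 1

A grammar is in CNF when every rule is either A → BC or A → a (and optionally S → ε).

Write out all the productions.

T1 → 1; S → 0; T0 → 0; X → 1; S → T1 X0; X0 → X S; S → S X1; X1 → T1 X; X → X T0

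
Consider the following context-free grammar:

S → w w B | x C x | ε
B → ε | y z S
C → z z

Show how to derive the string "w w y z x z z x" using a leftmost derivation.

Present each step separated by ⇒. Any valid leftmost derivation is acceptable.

S ⇒ w w B ⇒ w w y z S ⇒ w w y z x C x ⇒ w w y z x z z x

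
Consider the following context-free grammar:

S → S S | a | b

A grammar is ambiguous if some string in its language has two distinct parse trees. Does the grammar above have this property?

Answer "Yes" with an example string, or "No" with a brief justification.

Yes - the string 'a b a b' has two distinct parse trees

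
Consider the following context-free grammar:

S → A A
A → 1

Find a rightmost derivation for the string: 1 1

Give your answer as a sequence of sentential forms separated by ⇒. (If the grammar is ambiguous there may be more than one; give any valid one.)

S ⇒ A A ⇒ A 1 ⇒ 1 1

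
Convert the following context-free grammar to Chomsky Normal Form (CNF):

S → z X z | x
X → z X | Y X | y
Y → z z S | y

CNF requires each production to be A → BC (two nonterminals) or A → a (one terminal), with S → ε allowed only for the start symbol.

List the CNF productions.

TZ → z; S → x; X → y; Y → y; S → TZ X0; X0 → X TZ; X → TZ X; X → Y X; Y → TZ X1; X1 → TZ S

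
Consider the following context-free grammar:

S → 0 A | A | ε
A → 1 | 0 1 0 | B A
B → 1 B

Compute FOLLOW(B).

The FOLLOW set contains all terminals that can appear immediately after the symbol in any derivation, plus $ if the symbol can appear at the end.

We compute FOLLOW(B) using the standard algorithm.
FOLLOW(S) starts with {$}.
FIRST(A) = {0, 1}
FIRST(B) = {1}
FIRST(S) = {0, 1, ε}
FOLLOW(A) = {$}
FOLLOW(B) = {0, 1}
FOLLOW(S) = {$}
Therefore, FOLLOW(B) = {0, 1}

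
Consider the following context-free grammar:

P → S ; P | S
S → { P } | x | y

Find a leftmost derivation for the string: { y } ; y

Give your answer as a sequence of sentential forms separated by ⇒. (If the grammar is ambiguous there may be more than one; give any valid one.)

P ⇒ S ; P ⇒ { P } ; P ⇒ { S } ; P ⇒ { y } ; P ⇒ { y } ; S ⇒ { y } ; y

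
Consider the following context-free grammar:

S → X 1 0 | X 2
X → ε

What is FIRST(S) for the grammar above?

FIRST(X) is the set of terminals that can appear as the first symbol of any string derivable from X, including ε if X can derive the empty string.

We compute FIRST(S) using the standard algorithm.
FIRST(S) = {1, 2}
FIRST(X) = {ε}
Therefore, FIRST(S) = {1, 2}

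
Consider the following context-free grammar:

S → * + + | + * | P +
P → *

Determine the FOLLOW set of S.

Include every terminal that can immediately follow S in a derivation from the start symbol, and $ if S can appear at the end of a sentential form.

We compute FOLLOW(S) using the standard algorithm.
FOLLOW(S) starts with {$}.
FIRST(P) = {*}
FIRST(S) = {*, +}
FOLLOW(P) = {+}
FOLLOW(S) = {$}
Therefore, FOLLOW(S) = {$}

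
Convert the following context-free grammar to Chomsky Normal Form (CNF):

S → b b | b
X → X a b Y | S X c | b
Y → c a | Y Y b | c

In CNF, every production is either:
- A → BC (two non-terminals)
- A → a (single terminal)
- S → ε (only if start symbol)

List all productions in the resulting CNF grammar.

TB → b; S → b; TA → a; TC → c; X → b; Y → c; S → TB TB; X → X X0; X0 → TA X1; X1 → TB Y; X → S X2; X2 → X TC; Y → TC TA; Y → Y X3; X3 → Y TB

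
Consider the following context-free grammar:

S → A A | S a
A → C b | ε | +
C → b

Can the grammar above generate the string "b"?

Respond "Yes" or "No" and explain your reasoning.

No - no valid derivation exists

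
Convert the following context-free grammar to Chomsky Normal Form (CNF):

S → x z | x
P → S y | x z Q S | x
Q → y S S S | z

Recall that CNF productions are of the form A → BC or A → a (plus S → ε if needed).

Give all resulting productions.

TX → x; TZ → z; S → x; TY → y; P → x; Q → z; S → TX TZ; P → S TY; P → TX X0; X0 → TZ X1; X1 → Q S; Q → TY X2; X2 → S X3; X3 → S S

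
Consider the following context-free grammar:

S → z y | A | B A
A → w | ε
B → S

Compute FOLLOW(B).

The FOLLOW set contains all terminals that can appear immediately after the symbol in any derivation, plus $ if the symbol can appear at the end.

We compute FOLLOW(B) using the standard algorithm.
FOLLOW(S) starts with {$}.
FIRST(A) = {w, ε}
FIRST(B) = {w, z, ε}
FIRST(S) = {w, z, ε}
FOLLOW(A) = {$, w}
FOLLOW(B) = {$, w}
FOLLOW(S) = {$, w}
Therefore, FOLLOW(B) = {$, w}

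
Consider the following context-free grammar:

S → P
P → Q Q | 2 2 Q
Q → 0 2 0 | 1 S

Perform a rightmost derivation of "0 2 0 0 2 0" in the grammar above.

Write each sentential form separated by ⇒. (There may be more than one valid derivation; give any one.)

S ⇒ P ⇒ Q Q ⇒ Q 0 2 0 ⇒ 0 2 0 0 2 0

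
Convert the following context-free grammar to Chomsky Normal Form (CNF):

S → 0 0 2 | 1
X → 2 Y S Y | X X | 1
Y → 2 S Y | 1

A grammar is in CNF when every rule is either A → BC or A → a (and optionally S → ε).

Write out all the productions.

T0 → 0; T2 → 2; S → 1; X → 1; Y → 1; S → T0 X0; X0 → T0 T2; X → T2 X1; X1 → Y X2; X2 → S Y; X → X X; Y → T2 X3; X3 → S Y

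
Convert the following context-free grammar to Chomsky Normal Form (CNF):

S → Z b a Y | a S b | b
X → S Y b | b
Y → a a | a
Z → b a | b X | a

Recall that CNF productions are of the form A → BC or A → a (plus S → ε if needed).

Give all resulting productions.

TB → b; TA → a; S → b; X → b; Y → a; Z → a; S → Z X0; X0 → TB X1; X1 → TA Y; S → TA X2; X2 → S TB; X → S X3; X3 → Y TB; Y → TA TA; Z → TB TA; Z → TB X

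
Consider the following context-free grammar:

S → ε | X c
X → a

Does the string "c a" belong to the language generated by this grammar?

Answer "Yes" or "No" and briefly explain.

No - no valid derivation exists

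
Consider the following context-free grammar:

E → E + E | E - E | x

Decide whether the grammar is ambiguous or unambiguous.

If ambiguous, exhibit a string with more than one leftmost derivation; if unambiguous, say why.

Ambiguous - the string 'x + x - x + x - x - x' has two distinct leftmost derivations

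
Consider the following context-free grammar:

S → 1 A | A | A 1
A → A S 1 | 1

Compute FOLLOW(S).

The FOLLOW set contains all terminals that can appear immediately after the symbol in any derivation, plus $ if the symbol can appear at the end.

We compute FOLLOW(S) using the standard algorithm.
FOLLOW(S) starts with {$}.
FIRST(A) = {1}
FIRST(S) = {1}
FOLLOW(A) = {$, 1}
FOLLOW(S) = {$, 1}
Therefore, FOLLOW(S) = {$, 1}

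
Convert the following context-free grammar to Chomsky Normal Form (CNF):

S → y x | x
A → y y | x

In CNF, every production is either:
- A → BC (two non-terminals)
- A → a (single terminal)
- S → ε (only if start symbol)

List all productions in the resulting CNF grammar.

TY → y; TX → x; S → x; A → x; S → TY TX; A → TY TY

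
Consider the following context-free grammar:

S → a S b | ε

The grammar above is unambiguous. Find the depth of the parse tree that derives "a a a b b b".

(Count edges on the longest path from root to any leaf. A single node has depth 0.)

4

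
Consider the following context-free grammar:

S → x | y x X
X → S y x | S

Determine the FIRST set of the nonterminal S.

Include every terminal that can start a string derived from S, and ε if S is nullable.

We compute FIRST(S) using the standard algorithm.
FIRST(S) = {x, y}
FIRST(X) = {x, y}
Therefore, FIRST(S) = {x, y}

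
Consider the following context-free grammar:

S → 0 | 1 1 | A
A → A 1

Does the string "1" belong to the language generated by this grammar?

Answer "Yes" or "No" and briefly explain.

No - no valid derivation exists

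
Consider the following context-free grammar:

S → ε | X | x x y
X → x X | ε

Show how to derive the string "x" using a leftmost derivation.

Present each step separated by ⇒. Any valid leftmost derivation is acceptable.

S ⇒ X ⇒ x X ⇒ x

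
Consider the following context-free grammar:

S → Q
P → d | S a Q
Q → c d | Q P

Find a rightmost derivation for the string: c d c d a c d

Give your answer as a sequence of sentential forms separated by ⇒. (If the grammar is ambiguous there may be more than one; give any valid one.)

S ⇒ Q ⇒ Q P ⇒ Q S a Q ⇒ Q S a c d ⇒ Q Q a c d ⇒ Q c d a c d ⇒ c d c d a c d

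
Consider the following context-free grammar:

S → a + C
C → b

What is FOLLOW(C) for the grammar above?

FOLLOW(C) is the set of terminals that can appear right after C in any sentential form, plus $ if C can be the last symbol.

We compute FOLLOW(C) using the standard algorithm.
FOLLOW(S) starts with {$}.
FIRST(C) = {b}
FIRST(S) = {a}
FOLLOW(C) = {$}
FOLLOW(S) = {$}
Therefore, FOLLOW(C) = {$}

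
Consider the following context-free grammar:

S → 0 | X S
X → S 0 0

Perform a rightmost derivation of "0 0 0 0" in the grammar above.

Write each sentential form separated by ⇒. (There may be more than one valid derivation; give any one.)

S ⇒ X S ⇒ X 0 ⇒ S 0 0 0 ⇒ 0 0 0 0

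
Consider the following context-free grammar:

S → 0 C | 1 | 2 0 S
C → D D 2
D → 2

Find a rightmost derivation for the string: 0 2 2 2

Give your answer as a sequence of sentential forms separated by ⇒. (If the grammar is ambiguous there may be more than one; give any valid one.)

S ⇒ 0 C ⇒ 0 D D 2 ⇒ 0 D 2 2 ⇒ 0 2 2 2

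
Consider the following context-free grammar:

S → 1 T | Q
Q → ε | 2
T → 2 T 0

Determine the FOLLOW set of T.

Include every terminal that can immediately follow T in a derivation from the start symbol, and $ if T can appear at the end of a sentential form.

We compute FOLLOW(T) using the standard algorithm.
FOLLOW(S) starts with {$}.
FIRST(Q) = {2, ε}
FIRST(S) = {1, 2, ε}
FIRST(T) = {2}
FOLLOW(Q) = {$}
FOLLOW(S) = {$}
FOLLOW(T) = {$, 0}
Therefore, FOLLOW(T) = {$, 0}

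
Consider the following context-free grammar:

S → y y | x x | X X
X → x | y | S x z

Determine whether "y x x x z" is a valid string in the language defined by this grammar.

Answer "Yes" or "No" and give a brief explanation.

Yes - a valid derivation exists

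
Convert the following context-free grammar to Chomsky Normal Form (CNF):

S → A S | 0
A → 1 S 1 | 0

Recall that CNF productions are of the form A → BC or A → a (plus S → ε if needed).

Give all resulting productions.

S → 0; T1 → 1; A → 0; S → A S; A → T1 X0; X0 → S T1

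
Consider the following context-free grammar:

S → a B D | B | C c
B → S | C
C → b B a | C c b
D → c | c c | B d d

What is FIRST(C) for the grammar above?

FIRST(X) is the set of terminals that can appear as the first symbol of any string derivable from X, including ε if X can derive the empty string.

We compute FIRST(C) using the standard algorithm.
FIRST(B) = {a, b}
FIRST(C) = {b}
FIRST(D) = {a, b, c}
FIRST(S) = {a, b}
Therefore, FIRST(C) = {b}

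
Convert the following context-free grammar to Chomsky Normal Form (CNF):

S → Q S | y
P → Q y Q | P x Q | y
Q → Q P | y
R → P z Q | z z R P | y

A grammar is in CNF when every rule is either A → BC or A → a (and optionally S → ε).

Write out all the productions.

S → y; TY → y; TX → x; P → y; Q → y; TZ → z; R → y; S → Q S; P → Q X0; X0 → TY Q; P → P X1; X1 → TX Q; Q → Q P; R → P X2; X2 → TZ Q; R → TZ X3; X3 → TZ X4; X4 → R P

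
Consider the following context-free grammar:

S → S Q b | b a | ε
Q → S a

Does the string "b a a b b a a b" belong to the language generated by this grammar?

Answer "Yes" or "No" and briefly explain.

Yes - a valid derivation exists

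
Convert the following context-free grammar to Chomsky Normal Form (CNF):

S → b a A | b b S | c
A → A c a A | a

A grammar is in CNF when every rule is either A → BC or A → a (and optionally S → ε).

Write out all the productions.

TB → b; TA → a; S → c; TC → c; A → a; S → TB X0; X0 → TA A; S → TB X1; X1 → TB S; A → A X2; X2 → TC X3; X3 → TA A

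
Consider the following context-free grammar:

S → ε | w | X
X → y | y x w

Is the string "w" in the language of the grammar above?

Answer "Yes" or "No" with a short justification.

Yes - a valid derivation exists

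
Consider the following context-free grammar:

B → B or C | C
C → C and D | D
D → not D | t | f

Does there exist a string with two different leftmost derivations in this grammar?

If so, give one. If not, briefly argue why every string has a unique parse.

No - every string in the language has a unique leftmost derivation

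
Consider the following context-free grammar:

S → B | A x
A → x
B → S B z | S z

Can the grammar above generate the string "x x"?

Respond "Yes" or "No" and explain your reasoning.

Yes - a valid derivation exists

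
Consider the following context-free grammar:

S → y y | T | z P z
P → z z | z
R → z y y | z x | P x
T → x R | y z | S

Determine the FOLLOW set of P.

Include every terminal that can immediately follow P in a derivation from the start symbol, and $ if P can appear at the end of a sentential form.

We compute FOLLOW(P) using the standard algorithm.
FOLLOW(S) starts with {$}.
FIRST(P) = {z}
FIRST(R) = {z}
FIRST(S) = {x, y, z}
FIRST(T) = {x, y, z}
FOLLOW(P) = {x, z}
FOLLOW(R) = {$}
FOLLOW(S) = {$}
FOLLOW(T) = {$}
Therefore, FOLLOW(P) = {x, z}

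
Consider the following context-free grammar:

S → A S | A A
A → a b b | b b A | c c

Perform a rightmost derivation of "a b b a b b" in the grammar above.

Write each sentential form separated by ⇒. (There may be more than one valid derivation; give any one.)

S ⇒ A A ⇒ A a b b ⇒ a b b a b b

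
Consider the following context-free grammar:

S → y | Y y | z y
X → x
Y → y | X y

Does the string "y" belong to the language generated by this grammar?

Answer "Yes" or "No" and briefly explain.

Yes - a valid derivation exists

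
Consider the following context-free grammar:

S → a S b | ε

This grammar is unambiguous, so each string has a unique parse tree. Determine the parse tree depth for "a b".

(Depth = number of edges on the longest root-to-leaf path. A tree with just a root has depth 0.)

2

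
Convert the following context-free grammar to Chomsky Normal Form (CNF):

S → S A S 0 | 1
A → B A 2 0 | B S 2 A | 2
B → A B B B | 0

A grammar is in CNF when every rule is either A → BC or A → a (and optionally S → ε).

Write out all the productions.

T0 → 0; S → 1; T2 → 2; A → 2; B → 0; S → S X0; X0 → A X1; X1 → S T0; A → B X2; X2 → A X3; X3 → T2 T0; A → B X4; X4 → S X5; X5 → T2 A; B → A X6; X6 → B X7; X7 → B B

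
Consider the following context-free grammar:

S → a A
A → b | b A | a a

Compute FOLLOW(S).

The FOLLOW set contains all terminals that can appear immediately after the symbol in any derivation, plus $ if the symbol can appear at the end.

We compute FOLLOW(S) using the standard algorithm.
FOLLOW(S) starts with {$}.
FIRST(A) = {a, b}
FIRST(S) = {a}
FOLLOW(A) = {$}
FOLLOW(S) = {$}
Therefore, FOLLOW(S) = {$}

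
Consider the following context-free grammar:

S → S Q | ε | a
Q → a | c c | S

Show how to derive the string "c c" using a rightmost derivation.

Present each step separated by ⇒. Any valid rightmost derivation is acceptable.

S ⇒ S Q ⇒ S c c ⇒ c c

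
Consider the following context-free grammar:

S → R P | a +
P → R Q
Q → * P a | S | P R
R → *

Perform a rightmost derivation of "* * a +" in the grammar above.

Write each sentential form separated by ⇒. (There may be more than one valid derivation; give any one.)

S ⇒ R P ⇒ R R Q ⇒ R R S ⇒ R R a + ⇒ R * a + ⇒ * * a +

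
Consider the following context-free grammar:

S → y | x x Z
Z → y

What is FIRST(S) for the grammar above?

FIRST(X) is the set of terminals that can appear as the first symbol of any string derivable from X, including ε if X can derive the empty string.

We compute FIRST(S) using the standard algorithm.
FIRST(S) = {x, y}
FIRST(Z) = {y}
Therefore, FIRST(S) = {x, y}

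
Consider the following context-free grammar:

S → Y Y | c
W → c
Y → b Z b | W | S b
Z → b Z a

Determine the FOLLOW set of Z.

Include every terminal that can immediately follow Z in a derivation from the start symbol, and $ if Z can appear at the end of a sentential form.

We compute FOLLOW(Z) using the standard algorithm.
FOLLOW(S) starts with {$}.
FIRST(S) = {b, c}
FIRST(W) = {c}
FIRST(Y) = {b, c}
FIRST(Z) = {b}
FOLLOW(S) = {$, b}
FOLLOW(W) = {$, b, c}
FOLLOW(Y) = {$, b, c}
FOLLOW(Z) = {a, b}
Therefore, FOLLOW(Z) = {a, b}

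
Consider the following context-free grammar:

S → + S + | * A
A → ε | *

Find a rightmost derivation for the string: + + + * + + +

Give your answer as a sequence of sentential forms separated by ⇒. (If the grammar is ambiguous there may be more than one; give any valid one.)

S ⇒ + S + ⇒ + + S + + ⇒ + + + S + + + ⇒ + + + * A + + + ⇒ + + + * + + +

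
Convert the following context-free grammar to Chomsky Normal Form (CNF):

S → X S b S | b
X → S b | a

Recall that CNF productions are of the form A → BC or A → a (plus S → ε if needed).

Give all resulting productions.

TB → b; S → b; X → a; S → X X0; X0 → S X1; X1 → TB S; X → S TB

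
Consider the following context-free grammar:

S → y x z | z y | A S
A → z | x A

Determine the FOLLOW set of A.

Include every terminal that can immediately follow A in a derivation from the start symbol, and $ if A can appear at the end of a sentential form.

We compute FOLLOW(A) using the standard algorithm.
FOLLOW(S) starts with {$}.
FIRST(A) = {x, z}
FIRST(S) = {x, y, z}
FOLLOW(A) = {x, y, z}
FOLLOW(S) = {$}
Therefore, FOLLOW(A) = {x, y, z}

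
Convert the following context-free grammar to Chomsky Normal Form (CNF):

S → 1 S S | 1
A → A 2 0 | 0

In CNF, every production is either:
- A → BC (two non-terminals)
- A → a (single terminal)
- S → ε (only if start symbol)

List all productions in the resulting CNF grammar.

T1 → 1; S → 1; T2 → 2; T0 → 0; A → 0; S → T1 X0; X0 → S S; A → A X1; X1 → T2 T0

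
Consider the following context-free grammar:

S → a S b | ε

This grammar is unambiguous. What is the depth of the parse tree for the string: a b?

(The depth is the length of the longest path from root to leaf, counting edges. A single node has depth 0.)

2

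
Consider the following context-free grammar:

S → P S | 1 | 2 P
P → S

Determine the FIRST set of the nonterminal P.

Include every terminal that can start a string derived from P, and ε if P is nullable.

We compute FIRST(P) using the standard algorithm.
FIRST(P) = {1, 2}
FIRST(S) = {1, 2}
Therefore, FIRST(P) = {1, 2}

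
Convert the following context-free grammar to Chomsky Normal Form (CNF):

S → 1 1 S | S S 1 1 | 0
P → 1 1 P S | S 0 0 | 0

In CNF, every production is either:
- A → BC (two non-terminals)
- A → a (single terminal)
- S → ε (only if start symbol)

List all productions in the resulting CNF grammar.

T1 → 1; S → 0; T0 → 0; P → 0; S → T1 X0; X0 → T1 S; S → S X1; X1 → S X2; X2 → T1 T1; P → T1 X3; X3 → T1 X4; X4 → P S; P → S X5; X5 → T0 T0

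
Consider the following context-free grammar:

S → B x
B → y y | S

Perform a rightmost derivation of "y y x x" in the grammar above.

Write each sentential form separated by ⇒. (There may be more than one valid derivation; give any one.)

S ⇒ B x ⇒ S x ⇒ B x x ⇒ y y x x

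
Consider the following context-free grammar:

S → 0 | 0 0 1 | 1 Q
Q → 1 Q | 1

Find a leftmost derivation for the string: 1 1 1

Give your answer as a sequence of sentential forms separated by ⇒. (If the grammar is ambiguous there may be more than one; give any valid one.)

S ⇒ 1 Q ⇒ 1 1 Q ⇒ 1 1 1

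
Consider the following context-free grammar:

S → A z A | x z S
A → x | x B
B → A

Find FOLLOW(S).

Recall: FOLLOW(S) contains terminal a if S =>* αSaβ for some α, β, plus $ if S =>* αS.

We compute FOLLOW(S) using the standard algorithm.
FOLLOW(S) starts with {$}.
FIRST(A) = {x}
FIRST(B) = {x}
FIRST(S) = {x}
FOLLOW(A) = {$, z}
FOLLOW(B) = {$, z}
FOLLOW(S) = {$}
Therefore, FOLLOW(S) = {$}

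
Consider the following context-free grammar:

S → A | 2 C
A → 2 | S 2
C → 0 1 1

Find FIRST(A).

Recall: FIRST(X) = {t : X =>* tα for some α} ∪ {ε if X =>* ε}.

We compute FIRST(A) using the standard algorithm.
FIRST(A) = {2}
FIRST(C) = {0}
FIRST(S) = {2}
Therefore, FIRST(A) = {2}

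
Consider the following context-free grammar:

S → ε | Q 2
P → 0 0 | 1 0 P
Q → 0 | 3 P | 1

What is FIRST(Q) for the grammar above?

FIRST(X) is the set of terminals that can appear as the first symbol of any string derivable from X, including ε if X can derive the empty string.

We compute FIRST(Q) using the standard algorithm.
FIRST(P) = {0, 1}
FIRST(Q) = {0, 1, 3}
FIRST(S) = {0, 1, 3, ε}
Therefore, FIRST(Q) = {0, 1, 3}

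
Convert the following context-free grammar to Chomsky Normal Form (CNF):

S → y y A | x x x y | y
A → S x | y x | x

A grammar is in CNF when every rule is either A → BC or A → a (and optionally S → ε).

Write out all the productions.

TY → y; TX → x; S → y; A → x; S → TY X0; X0 → TY A; S → TX X1; X1 → TX X2; X2 → TX TY; A → S TX; A → TY TX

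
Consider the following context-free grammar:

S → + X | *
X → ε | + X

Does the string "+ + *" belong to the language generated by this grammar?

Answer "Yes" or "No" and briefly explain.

No - no valid derivation exists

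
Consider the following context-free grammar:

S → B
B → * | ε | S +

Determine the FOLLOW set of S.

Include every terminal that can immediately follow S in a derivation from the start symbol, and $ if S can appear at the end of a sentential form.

We compute FOLLOW(S) using the standard algorithm.
FOLLOW(S) starts with {$}.
FIRST(B) = {*, +, ε}
FIRST(S) = {*, +, ε}
FOLLOW(B) = {$, +}
FOLLOW(S) = {$, +}
Therefore, FOLLOW(S) = {$, +}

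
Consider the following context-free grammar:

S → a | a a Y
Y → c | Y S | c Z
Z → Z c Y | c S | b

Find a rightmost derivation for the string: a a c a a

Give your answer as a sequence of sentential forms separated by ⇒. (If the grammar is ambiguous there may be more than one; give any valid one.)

S ⇒ a a Y ⇒ a a Y S ⇒ a a Y a ⇒ a a Y S a ⇒ a a Y a a ⇒ a a c a a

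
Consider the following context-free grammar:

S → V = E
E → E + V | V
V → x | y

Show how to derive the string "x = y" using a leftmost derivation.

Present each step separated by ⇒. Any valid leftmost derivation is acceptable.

S ⇒ V = E ⇒ x = E ⇒ x = V ⇒ x = y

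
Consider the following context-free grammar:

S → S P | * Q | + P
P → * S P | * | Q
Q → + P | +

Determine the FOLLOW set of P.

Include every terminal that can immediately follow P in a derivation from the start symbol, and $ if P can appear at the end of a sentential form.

We compute FOLLOW(P) using the standard algorithm.
FOLLOW(S) starts with {$}.
FIRST(P) = {*, +}
FIRST(Q) = {+}
FIRST(S) = {*, +}
FOLLOW(P) = {$, *, +}
FOLLOW(Q) = {$, *, +}
FOLLOW(S) = {$, *, +}
Therefore, FOLLOW(P) = {$, *, +}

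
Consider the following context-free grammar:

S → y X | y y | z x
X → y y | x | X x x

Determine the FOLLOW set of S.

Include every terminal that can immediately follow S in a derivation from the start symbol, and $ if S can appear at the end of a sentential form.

We compute FOLLOW(S) using the standard algorithm.
FOLLOW(S) starts with {$}.
FIRST(S) = {y, z}
FIRST(X) = {x, y}
FOLLOW(S) = {$}
FOLLOW(X) = {$, x}
Therefore, FOLLOW(S) = {$}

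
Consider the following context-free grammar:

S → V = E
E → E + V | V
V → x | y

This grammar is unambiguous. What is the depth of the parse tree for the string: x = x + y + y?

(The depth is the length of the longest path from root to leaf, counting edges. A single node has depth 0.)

5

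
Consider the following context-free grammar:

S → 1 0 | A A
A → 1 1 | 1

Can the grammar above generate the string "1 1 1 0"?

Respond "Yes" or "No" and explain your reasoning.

No - no valid derivation exists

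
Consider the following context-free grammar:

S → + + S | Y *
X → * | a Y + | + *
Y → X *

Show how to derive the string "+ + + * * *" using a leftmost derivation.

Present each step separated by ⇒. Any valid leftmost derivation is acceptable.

S ⇒ + + S ⇒ + + Y * ⇒ + + X * * ⇒ + + + * * *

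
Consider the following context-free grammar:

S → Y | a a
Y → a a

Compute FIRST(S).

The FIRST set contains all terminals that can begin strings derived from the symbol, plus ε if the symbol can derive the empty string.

We compute FIRST(S) using the standard algorithm.
FIRST(S) = {a}
FIRST(Y) = {a}
Therefore, FIRST(S) = {a}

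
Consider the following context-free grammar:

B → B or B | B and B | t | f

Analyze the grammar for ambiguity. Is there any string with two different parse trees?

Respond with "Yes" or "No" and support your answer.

Yes - the string 't and t and t or f' has two distinct parse trees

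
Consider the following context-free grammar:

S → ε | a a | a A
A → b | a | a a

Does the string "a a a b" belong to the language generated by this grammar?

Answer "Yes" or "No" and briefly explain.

No - no valid derivation exists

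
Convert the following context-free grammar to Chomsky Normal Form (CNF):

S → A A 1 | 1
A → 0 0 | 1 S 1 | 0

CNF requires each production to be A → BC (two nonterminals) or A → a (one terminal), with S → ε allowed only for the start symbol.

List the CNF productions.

T1 → 1; S → 1; T0 → 0; A → 0; S → A X0; X0 → A T1; A → T0 T0; A → T1 X1; X1 → S T1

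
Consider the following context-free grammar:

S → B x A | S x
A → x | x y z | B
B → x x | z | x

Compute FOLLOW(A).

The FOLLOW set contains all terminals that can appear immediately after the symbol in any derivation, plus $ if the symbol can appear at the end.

We compute FOLLOW(A) using the standard algorithm.
FOLLOW(S) starts with {$}.
FIRST(A) = {x, z}
FIRST(B) = {x, z}
FIRST(S) = {x, z}
FOLLOW(A) = {$, x}
FOLLOW(B) = {$, x}
FOLLOW(S) = {$, x}
Therefore, FOLLOW(A) = {$, x}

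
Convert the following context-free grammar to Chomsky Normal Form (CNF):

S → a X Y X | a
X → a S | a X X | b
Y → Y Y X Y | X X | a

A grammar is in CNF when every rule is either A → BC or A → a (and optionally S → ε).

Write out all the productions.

TA → a; S → a; X → b; Y → a; S → TA X0; X0 → X X1; X1 → Y X; X → TA S; X → TA X2; X2 → X X; Y → Y X3; X3 → Y X4; X4 → X Y; Y → X X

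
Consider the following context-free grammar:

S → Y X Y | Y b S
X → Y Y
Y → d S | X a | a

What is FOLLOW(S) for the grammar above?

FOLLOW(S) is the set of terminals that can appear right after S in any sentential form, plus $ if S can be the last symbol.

We compute FOLLOW(S) using the standard algorithm.
FOLLOW(S) starts with {$}.
FIRST(S) = {a, d}
FIRST(X) = {a, d}
FIRST(Y) = {a, d}
FOLLOW(S) = {$, a, b, d}
FOLLOW(X) = {a, d}
FOLLOW(Y) = {$, a, b, d}
Therefore, FOLLOW(S) = {$, a, b, d}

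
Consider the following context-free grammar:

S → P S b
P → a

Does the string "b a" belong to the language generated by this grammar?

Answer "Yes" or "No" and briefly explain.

No - no valid derivation exists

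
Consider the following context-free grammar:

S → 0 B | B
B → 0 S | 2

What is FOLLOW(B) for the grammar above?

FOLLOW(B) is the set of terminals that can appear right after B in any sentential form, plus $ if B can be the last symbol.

We compute FOLLOW(B) using the standard algorithm.
FOLLOW(S) starts with {$}.
FIRST(B) = {0, 2}
FIRST(S) = {0, 2}
FOLLOW(B) = {$}
FOLLOW(S) = {$}
Therefore, FOLLOW(B) = {$}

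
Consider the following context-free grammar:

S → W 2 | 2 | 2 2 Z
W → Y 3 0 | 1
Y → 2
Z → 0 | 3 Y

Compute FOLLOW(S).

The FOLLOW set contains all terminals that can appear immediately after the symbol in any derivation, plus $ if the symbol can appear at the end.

We compute FOLLOW(S) using the standard algorithm.
FOLLOW(S) starts with {$}.
FIRST(S) = {1, 2}
FIRST(W) = {1, 2}
FIRST(Y) = {2}
FIRST(Z) = {0, 3}
FOLLOW(S) = {$}
FOLLOW(W) = {2}
FOLLOW(Y) = {$, 3}
FOLLOW(Z) = {$}
Therefore, FOLLOW(S) = {$}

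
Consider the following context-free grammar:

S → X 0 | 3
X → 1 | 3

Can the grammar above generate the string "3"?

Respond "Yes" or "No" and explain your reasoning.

Yes - a valid derivation exists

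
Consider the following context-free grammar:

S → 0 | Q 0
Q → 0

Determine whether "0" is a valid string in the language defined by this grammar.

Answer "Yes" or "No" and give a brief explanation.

Yes - a valid derivation exists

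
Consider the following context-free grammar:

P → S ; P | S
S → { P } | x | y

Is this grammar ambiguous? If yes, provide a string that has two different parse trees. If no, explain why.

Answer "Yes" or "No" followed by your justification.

No - the grammar is unambiguous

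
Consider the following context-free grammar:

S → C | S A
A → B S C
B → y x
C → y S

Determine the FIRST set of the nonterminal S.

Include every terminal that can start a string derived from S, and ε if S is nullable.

We compute FIRST(S) using the standard algorithm.
FIRST(A) = {y}
FIRST(B) = {y}
FIRST(C) = {y}
FIRST(S) = {y}
Therefore, FIRST(S) = {y}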